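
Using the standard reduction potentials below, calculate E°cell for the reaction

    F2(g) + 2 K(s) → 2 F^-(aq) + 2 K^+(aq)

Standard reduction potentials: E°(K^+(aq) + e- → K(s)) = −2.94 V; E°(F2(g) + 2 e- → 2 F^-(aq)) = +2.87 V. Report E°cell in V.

+5.81 V

F2(g) gains electrons, so the F₂/F⁻ couple is the cathode; the K⁺/K couple is the anode.
E°cell = E°(cathode) − E°(anode) = +2.87 − (−2.94) = +5.81 V.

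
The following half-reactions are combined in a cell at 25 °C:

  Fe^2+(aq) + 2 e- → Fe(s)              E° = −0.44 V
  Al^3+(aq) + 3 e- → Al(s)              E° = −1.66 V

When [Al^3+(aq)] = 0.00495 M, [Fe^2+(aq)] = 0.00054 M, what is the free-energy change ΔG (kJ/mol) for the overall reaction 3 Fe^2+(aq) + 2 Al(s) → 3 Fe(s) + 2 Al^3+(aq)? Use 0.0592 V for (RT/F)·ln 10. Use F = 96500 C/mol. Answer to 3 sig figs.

−677 kJ/mol

With Fe²⁺/Fe reduced at the cathode, E°cell = −0.44 − (−1.66) = +1.22 V and n = 6.
The reaction quotient is [Al^3+(aq)]^2 / [Fe^2+(aq)]^3 = 1.56×10^5; by Nernst, E = +1.22 − (0.0592/6)(5.192) = +1.1688 V.
Finally ΔG = −nFE = −(6)(96500 C/mol)(+1.1688 V) = −677 kJ/mol.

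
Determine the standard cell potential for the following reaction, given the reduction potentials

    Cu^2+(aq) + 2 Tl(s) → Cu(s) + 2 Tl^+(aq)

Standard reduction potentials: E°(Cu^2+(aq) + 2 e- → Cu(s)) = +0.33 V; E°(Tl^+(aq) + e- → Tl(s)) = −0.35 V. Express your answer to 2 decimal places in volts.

+0.68 V

Cu^2+(aq) gains electrons, so the Cu²⁺/Cu couple is the cathode; the Tl⁺/Tl couple is the anode.
E°cell = E°(cathode) − E°(anode) = +0.33 − (−0.35) = +0.68 V.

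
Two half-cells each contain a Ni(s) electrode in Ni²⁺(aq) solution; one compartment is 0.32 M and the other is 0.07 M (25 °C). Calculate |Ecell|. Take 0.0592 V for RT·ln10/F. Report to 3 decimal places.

0.020 V

For a concentration cell E°cell = 0, since both electrodes use the same couple.
The compartment with the higher Ni²⁺(aq) concentration (0.32 M) acts as the cathode; ions are reduced there and produced at the dilute (0.07 M) anode.
With n = 2, Ecell = −(0.0592/2)·log([dilute]/[conc]) = −(0.0592/2)·log(0.07/0.32) = +0.020 V.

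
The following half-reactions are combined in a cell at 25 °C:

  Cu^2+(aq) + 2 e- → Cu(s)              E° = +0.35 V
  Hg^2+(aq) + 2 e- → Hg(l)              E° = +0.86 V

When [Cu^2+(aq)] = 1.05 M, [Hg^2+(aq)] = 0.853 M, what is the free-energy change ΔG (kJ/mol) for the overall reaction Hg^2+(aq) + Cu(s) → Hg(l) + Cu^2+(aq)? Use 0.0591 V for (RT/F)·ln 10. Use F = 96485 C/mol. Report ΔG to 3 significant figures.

With Hg²⁺/Hg reduced at the cathode, E°cell = +0.86 − (+0.35) = +0.51 V and n = 2.
Here Q = [Cu^2+(aq)] / [Hg^2+(aq)] = 1.23 (log Q = 0.090), giving E = +0.51 − (0.0591/2)·(0.090) = +0.5073 V.
ΔG = −nFE = −(2)(96485)(+0.5073) J/mol = −97.9 kJ/mol.

−97.9 kJ/mol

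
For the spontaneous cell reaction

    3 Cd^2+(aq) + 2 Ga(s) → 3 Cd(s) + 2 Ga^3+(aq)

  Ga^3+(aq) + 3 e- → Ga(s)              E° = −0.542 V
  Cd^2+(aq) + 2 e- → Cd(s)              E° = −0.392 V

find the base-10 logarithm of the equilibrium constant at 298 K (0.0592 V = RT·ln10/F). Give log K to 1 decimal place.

The Cd²⁺/Cd couple is reduced (cathode); E°cell = −0.392 − (−0.542) = +0.150 V with n = 6.
At equilibrium E = 0, so log K = nE°cell / 0.0592 = (6)(+0.150) / 0.0592 = 15.2.

log K = 15.2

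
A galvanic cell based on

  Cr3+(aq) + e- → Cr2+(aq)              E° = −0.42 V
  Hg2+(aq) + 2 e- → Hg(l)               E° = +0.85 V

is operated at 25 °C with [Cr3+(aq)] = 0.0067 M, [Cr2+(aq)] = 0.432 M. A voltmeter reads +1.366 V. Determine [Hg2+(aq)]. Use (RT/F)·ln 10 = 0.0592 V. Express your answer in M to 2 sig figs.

0.42 M

Hg²⁺/Hg is the cathode (higher E°); E°cell = +0.85 − (−0.42) = +1.27 V with n = 2.
Rearranging E = E° − (0.0592/n)·log Q gives log Q = 2(+1.27 − (+1.366))/0.0592 = −3.243.
For Hg2+(aq) + 2 Cr2+(aq) → Hg(l) + 2 Cr3+(aq), the reaction quotient is Q = [Cr3+(aq)]^2 / ([Hg2+(aq)]·[Cr2+(aq)]^2).
Isolating [Hg2+(aq)] in Q = 10^{−3.243} yields log [Hg2+(aq)] = −0.376, i.e. 0.42 M.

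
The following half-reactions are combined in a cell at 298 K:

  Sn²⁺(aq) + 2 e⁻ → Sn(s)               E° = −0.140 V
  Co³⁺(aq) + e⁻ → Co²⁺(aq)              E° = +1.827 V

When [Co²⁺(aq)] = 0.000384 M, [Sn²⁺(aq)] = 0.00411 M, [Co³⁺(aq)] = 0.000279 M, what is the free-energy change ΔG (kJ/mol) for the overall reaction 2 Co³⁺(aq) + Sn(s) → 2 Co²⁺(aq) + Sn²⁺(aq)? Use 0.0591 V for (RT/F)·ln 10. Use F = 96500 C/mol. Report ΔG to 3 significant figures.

−392 kJ/mol

E°cell = +1.827 − (−0.140) = +1.967 V; the balanced reaction transfers n = 2 electrons.
Here Q = ([Co²⁺(aq)]^2·[Sn²⁺(aq)]) / [Co³⁺(aq)]^2 = 0.00779 (log Q = −2.109), giving E = +1.967 − (0.0591/2)·(−2.109) = +2.0293 V.
Finally ΔG = −nFE = −(2)(96500 C/mol)(+2.0293 V) = −392 kJ/mol.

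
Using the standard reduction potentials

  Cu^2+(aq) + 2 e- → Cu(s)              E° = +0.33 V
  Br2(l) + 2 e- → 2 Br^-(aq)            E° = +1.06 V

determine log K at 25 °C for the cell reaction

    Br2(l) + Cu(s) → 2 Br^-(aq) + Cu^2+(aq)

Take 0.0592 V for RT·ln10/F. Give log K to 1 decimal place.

log K = 24.7

The Br₂/Br⁻ couple is reduced (cathode); E°cell = +1.06 − (+0.33) = +0.73 V with n = 2.
At equilibrium E = 0, so log K = nE°cell / 0.0592 = (2)(+0.73) / 0.0592 = 24.7.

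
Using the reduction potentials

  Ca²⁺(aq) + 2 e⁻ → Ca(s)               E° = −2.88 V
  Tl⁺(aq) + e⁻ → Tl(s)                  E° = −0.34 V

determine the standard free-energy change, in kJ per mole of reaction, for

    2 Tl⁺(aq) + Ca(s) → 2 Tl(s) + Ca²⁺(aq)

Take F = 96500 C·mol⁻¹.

−490 kJ/mol

In the reaction as written Tl⁺(aq) is reduced, so the Tl⁺/Tl couple is the cathode and Ca²⁺/Ca is the anode.
E°cell = −0.34 − (−2.88) = +2.54 V; balancing electrons gives n = 2.
ΔG° = −nFE°cell = −(2)(96500)(+2.54) J/mol = −490 kJ/mol.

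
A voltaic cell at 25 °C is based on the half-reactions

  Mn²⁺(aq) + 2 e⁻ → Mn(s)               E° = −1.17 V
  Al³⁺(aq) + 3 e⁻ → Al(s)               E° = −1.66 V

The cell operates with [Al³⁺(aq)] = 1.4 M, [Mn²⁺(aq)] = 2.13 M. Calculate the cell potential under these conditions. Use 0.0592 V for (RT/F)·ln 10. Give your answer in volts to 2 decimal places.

+0.50 V

Mn²⁺/Mn is reduced (cathode, E° = −1.17 V) and Al³⁺/Al is oxidized (anode).
The standard potential is −1.17 − (−1.66) = +0.49 V and the balanced reaction transfers n = 6 electrons.
For the overall reaction 3 Mn²⁺(aq) + 2 Al(s) → 3 Mn(s) + 2 Al³⁺(aq), Q = [Al³⁺(aq)]^2 / [Mn²⁺(aq)]^3 = 0.203, giving log Q = −0.693.
E = E° − (0.0592/n)·log Q = +0.49 − (0.0592/6)(−0.693) = +0.50 V.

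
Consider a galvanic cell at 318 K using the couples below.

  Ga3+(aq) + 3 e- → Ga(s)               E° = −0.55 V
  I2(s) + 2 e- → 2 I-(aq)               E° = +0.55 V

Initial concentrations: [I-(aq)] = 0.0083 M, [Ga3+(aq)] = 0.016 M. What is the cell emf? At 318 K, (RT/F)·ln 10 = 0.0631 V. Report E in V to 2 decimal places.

+1.27 V

The I₂/I⁻ couple has the more positive E°, so it is the cathode; Ga³⁺/Ga is the anode.
The standard potential is +0.55 − (−0.55) = +1.10 V and the balanced reaction transfers n = 6 electrons.
The balanced reaction is 3 I2(s) + 2 Ga(s) → 6 I-(aq) + 2 Ga3+(aq), so Q = [I-(aq)]^6·[Ga3+(aq)]^2 = 8.37×10^−17 and log Q = −16.077.
Applying E = E° − (RT ln10/nF)·log Q gives +1.10 − (0.0631/6)(−16.077) = +1.27 V.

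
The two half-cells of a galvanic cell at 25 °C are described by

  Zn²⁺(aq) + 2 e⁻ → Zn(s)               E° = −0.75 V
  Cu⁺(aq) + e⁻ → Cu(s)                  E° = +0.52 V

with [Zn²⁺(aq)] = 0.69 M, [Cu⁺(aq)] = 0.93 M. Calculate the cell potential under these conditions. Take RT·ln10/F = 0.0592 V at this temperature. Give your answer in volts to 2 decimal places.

Since E°(Cu⁺/Cu) > E°(Zn²⁺/Zn), Cu⁺/Cu serves as the cathode.
The standard potential is +0.52 − (−0.75) = +1.27 V and the balanced reaction transfers n = 2 electrons.
Balancing gives 2 Cu⁺(aq) + Zn(s) → 2 Cu(s) + Zn²⁺(aq); hence Q = [Zn²⁺(aq)] / [Cu⁺(aq)]^2 = 0.798 (log Q = −0.098).
E = E° − (0.0592/n)·log Q = +1.27 − (0.0592/2)(−0.098) = +1.27 V.

+1.27 V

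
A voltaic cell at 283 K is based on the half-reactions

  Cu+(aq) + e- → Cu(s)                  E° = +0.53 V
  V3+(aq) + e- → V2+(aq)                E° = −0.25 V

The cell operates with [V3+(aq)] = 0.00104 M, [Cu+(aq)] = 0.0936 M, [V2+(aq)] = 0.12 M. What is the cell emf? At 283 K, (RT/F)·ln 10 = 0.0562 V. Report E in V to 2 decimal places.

+0.84 V

Since E°(Cu⁺/Cu) > E°(V³⁺/V²⁺), Cu⁺/Cu serves as the cathode.
The standard potential is +0.53 − (−0.25) = +0.78 V and the balanced reaction transfers n = 1 electron.
Balancing gives Cu+(aq) + V2+(aq) → Cu(s) + V3+(aq); hence Q = [V3+(aq)] / ([Cu+(aq)]·[V2+(aq)]) = 0.0926 (log Q = −1.033).
Applying E = E° − (RT ln10/nF)·log Q gives +0.78 − (0.0562/1)(−1.033) = +0.84 V.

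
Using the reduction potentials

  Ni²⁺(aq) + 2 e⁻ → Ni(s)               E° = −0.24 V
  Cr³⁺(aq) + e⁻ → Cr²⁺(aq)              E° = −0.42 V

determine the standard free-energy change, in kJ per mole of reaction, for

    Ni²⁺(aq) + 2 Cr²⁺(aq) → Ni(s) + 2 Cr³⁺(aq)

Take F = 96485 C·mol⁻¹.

−34.7 kJ/mol

In the reaction as written Ni²⁺(aq) is reduced, so the Ni²⁺/Ni couple is the cathode and Cr³⁺/Cr²⁺ is the anode.
E°cell = −0.24 − (−0.42) = +0.18 V; balancing electrons gives n = 2.
ΔG° = −nFE°cell = −(2)(96485)(+0.18) J/mol = −34.7 kJ/mol.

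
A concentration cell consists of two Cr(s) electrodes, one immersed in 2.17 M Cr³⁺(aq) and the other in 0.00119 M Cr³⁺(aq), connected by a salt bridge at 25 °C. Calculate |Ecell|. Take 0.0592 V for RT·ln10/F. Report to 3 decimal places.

For a concentration cell E°cell = 0, since both electrodes use the same couple.
The compartment with the higher Cr³⁺(aq) concentration (2.17 M) acts as the cathode; ions are reduced there and produced at the dilute (0.00119 M) anode.
With n = 3, Ecell = −(0.0592/3)·log([dilute]/[conc]) = −(0.0592/3)·log(0.00119/2.17) = +0.064 V.

0.064 V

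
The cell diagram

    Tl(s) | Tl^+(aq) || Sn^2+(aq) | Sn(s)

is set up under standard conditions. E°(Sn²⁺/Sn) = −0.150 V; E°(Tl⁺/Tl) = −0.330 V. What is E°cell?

By convention the left-hand electrode in cell notation is the anode (oxidation) and the right-hand electrode is the cathode (reduction).
E°cell = E°(right) − E°(left) = −0.150 − (−0.330) = +0.180 V.

+0.180 V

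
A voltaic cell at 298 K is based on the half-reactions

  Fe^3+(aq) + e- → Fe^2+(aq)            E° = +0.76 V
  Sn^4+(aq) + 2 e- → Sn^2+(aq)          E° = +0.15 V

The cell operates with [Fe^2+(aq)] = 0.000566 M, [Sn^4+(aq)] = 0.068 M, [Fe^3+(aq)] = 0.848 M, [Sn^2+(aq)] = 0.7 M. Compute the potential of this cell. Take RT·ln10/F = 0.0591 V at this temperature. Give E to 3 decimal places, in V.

Since E°(Fe³⁺/Fe²⁺) > E°(Sn⁴⁺/Sn²⁺), Fe³⁺/Fe²⁺ serves as the cathode.
The standard potential is +0.76 − (+0.15) = +0.61 V and the balanced reaction transfers n = 2 electrons.
Balancing gives 2 Fe^3+(aq) + Sn^2+(aq) → 2 Fe^2+(aq) + Sn^4+(aq); hence Q = ([Fe^2+(aq)]^2·[Sn^4+(aq)]) / ([Fe^3+(aq)]^2·[Sn^2+(aq)]) = 4.33×10^−8 (log Q = −7.364).
E = E° − (0.0591/n)·log Q = +0.61 − (0.0591/2)(−7.364) = +0.828 V.

+0.828 V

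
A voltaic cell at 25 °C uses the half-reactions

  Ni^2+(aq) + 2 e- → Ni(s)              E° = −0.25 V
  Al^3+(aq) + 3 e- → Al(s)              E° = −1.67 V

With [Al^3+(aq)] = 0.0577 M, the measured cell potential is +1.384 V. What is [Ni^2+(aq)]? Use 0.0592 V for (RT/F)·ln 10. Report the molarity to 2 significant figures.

0.0091 M

The Ni²⁺/Ni couple has the larger reduction potential, so it is the cathode: E°cell = −0.25 − (−1.67) = +1.42 V and n = 6.
Rearranging E = E° − (0.0592/n)·log Q gives log Q = 6(+1.42 − (+1.384))/0.0592 = 3.649.
Balancing electrons gives 3 Ni^2+(aq) + 2 Al(s) → 3 Ni(s) + 2 Al^3+(aq); thus Q = [Al^3+(aq)]^2 / [Ni^2+(aq)]^3.
Substituting the known concentrations and solving, log [Ni^2+(aq)] = −2.042 and [Ni^2+(aq)] = 0.0091 M.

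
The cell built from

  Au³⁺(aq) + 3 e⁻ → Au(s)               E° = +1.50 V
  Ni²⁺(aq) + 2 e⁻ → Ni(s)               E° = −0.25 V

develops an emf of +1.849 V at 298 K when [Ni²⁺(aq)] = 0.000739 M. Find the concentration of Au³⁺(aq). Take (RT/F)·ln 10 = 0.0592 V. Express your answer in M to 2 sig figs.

2.1 M

The Au³⁺/Au couple has the larger reduction potential, so it is the cathode: E°cell = +1.50 − (−0.25) = +1.75 V and n = 6.
Since E = E° − (0.0592/n)·log Q, log Q = n(E° − E)/0.0592 = −10.034.
The balanced reaction is 2 Au³⁺(aq) + 3 Ni(s) → 2 Au(s) + 3 Ni²⁺(aq), so Q = [Ni²⁺(aq)]^3 / [Au³⁺(aq)]^2.
Substituting the known concentrations and solving, log [Au³⁺(aq)] = 0.320 and [Au³⁺(aq)] = 2.1 M.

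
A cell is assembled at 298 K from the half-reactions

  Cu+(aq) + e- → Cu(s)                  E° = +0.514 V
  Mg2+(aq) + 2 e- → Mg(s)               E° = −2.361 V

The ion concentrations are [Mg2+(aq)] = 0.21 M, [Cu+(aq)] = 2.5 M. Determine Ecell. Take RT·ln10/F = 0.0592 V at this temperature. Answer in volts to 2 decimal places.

The Cu⁺/Cu couple has the more positive E°, so it is the cathode; Mg²⁺/Mg is the anode.
E°cell = +0.514 − (−2.361) = +2.875 V, with n = 2 electrons transferred.
The balanced reaction is 2 Cu+(aq) + Mg(s) → 2 Cu(s) + Mg2+(aq), so Q = [Mg2+(aq)] / [Cu+(aq)]^2 = 0.0336 and log Q = −1.474.
By the Nernst equation, E = +2.875 − (0.0592/2)·(−1.474) = +2.92 V.

+2.92 V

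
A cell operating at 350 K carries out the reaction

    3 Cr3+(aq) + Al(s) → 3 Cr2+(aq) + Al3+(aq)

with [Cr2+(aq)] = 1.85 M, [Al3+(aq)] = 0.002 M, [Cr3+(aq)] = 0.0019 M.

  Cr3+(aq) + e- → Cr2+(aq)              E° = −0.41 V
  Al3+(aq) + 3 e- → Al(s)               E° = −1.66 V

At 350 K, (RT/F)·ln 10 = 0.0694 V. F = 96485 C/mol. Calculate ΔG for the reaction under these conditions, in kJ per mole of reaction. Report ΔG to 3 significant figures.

−320 kJ/mol

E°cell = −0.41 − (−1.66) = +1.25 V; the balanced reaction transfers n = 3 electrons.
Q = ([Cr2+(aq)]^3·[Al3+(aq)]) / [Cr3+(aq)]^3 = 1.85×10^6, so log Q = 6.266 and E = +1.25 − (0.0694/3)(6.266) = +1.1050 V.
ΔG = −nFE = −(3)(96485)(+1.1050) J/mol = −320 kJ/mol.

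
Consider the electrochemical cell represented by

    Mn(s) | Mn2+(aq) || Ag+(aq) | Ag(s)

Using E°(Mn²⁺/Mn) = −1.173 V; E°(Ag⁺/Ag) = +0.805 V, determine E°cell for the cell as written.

By convention the left-hand electrode in cell notation is the anode (oxidation) and the right-hand electrode is the cathode (reduction).
E°cell = E°(right) − E°(left) = +0.805 − (−1.173) = +1.978 V.

+1.978 V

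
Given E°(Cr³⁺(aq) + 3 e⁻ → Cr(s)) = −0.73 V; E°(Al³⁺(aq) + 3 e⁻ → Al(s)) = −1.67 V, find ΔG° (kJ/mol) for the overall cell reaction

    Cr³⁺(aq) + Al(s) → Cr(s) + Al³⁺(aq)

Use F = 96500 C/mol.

−272 kJ/mol

In the reaction as written Cr³⁺(aq) is reduced, so the Cr³⁺/Cr couple is the cathode and Al³⁺/Al is the anode.
E°cell = −0.73 − (−1.67) = +0.94 V; balancing electrons gives n = 3.
ΔG° = −nFE°cell = −(3)(96500)(+0.94) J/mol = −272 kJ/mol.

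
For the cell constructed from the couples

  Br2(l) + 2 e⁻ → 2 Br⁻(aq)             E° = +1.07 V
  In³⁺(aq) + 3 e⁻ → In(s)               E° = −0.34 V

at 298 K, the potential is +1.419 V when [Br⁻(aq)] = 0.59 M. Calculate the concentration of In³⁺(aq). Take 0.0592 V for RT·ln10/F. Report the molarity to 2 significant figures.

The Br₂/Br⁻ couple has the larger reduction potential, so it is the cathode: E°cell = +1.07 − (−0.34) = +1.41 V and n = 6.
Since E = E° − (0.0592/n)·log Q, log Q = n(E° − E)/0.0592 = −0.912.
For 3 Br2(l) + 2 In(s) → 6 Br⁻(aq) + 2 In³⁺(aq), the reaction quotient is Q = [Br⁻(aq)]^6·[In³⁺(aq)]^2.
Substituting the known concentrations and solving, log [In³⁺(aq)] = 0.231 and [In³⁺(aq)] = 1.7 M.

1.7 M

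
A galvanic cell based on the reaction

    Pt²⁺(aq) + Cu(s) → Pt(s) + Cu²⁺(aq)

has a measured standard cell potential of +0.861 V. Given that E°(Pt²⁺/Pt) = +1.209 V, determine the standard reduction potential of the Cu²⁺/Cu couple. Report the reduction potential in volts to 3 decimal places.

+0.348 V

In the reaction as written the Pt²⁺/Pt couple is reduced (cathode) and Cu²⁺/Cu is oxidized (anode), so E°cell = E°(Pt²⁺/Pt) − E°(Cu²⁺/Cu).
E°(Cu²⁺/Cu) = E°(cathode) − E°cell = +1.209 − (+0.861) = +0.348 V.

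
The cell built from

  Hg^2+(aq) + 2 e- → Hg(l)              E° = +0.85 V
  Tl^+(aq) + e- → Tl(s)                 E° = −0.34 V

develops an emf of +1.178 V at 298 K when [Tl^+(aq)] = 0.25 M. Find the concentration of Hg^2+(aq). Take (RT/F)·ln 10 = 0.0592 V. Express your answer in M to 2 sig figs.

The Hg²⁺/Hg couple has the larger reduction potential, so it is the cathode: E°cell = +0.85 − (−0.34) = +1.19 V and n = 2.
From the Nernst equation, log Q = n(E° − E)/0.0592 = 2·(+1.19 − (+1.178))/0.0592 = 0.405.
For Hg^2+(aq) + 2 Tl(s) → Hg(l) + 2 Tl^+(aq), the reaction quotient is Q = [Tl^+(aq)]^2 / [Hg^2+(aq)].
Isolating [Hg^2+(aq)] in Q = 10^{0.405} yields log [Hg^2+(aq)] = −1.609, i.e. 0.025 M.

0.025 M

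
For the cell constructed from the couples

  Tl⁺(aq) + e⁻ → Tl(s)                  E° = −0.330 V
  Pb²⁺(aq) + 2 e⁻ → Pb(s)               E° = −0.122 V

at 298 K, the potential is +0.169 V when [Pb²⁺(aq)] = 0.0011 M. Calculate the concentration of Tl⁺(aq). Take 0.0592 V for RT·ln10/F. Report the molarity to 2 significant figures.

0.15 M

With Pb²⁺/Pb at the cathode and Tl⁺/Tl at the anode, E°cell = −0.122 − (−0.330) = +0.208 V (n = 2).
From the Nernst equation, log Q = n(E° − E)/0.0592 = 2·(+0.208 − (+0.169))/0.0592 = 1.318.
Balancing electrons gives Pb²⁺(aq) + 2 Tl(s) → Pb(s) + 2 Tl⁺(aq); thus Q = [Tl⁺(aq)]^2 / [Pb²⁺(aq)].
Substituting the known concentrations and solving, log [Tl⁺(aq)] = −0.820 and [Tl⁺(aq)] = 0.15 M.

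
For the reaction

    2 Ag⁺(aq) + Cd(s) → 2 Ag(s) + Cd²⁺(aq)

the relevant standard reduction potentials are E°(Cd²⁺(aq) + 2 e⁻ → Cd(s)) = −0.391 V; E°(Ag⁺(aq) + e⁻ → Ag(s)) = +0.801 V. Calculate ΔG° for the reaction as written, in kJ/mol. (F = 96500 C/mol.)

In the reaction as written Ag⁺(aq) is reduced, so the Ag⁺/Ag couple is the cathode and Cd²⁺/Cd is the anode.
E°cell = +0.801 − (−0.391) = +1.192 V; balancing electrons gives n = 2.
ΔG° = −nFE°cell = −(2)(96500)(+1.192) J/mol = −230 kJ/mol.

−230 kJ/mol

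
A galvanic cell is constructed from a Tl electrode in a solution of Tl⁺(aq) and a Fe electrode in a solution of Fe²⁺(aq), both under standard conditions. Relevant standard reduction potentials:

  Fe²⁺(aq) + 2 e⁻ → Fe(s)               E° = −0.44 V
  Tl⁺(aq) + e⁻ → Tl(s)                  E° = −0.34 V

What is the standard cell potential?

+0.10 V

The Tl⁺/Tl couple has the higher E°, so Tl ion is reduced (cathode) and Fe is oxidized (anode).
E°cell = E°(cathode) − E°(anode) = −0.34 − (−0.44) = +0.10 V.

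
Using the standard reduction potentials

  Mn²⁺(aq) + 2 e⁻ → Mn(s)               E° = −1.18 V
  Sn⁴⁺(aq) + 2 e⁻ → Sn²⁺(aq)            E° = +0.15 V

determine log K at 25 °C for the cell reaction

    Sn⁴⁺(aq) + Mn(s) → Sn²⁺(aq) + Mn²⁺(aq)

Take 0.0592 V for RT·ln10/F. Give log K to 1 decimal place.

log K = 44.9

The Sn⁴⁺/Sn²⁺ couple is reduced (cathode); E°cell = +0.15 − (−1.18) = +1.33 V with n = 2.
At equilibrium E = 0, so log K = nE°cell / 0.0592 = (2)(+1.33) / 0.0592 = 44.9.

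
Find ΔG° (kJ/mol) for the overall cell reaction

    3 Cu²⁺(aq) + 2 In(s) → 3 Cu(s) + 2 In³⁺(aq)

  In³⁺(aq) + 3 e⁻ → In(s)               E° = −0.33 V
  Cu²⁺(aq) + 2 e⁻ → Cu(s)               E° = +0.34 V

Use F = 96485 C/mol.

In the reaction as written Cu²⁺(aq) is reduced, so the Cu²⁺/Cu couple is the cathode and In³⁺/In is the anode.
E°cell = +0.34 − (−0.33) = +0.67 V; balancing electrons gives n = 6.
ΔG° = −nFE°cell = −(6)(96485)(+0.67) J/mol = −388 kJ/mol.

−388 kJ/mol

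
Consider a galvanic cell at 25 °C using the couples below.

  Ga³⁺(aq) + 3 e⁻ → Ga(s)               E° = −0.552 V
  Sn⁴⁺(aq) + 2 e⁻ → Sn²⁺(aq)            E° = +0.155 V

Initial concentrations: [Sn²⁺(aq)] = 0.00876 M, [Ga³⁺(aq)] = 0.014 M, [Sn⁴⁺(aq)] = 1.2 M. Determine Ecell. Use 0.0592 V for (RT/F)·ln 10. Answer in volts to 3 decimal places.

Since E°(Sn⁴⁺/Sn²⁺) > E°(Ga³⁺/Ga), Sn⁴⁺/Sn²⁺ serves as the cathode.
E°cell = +0.155 − (−0.552) = +0.707 V, with n = 6 electrons transferred.
For the overall reaction 3 Sn⁴⁺(aq) + 2 Ga(s) → 3 Sn²⁺(aq) + 2 Ga³⁺(aq), Q = ([Sn²⁺(aq)]^3·[Ga³⁺(aq)]^2) / [Sn⁴⁺(aq)]^3 = 7.62×10^−11, giving log Q = −10.118.
By the Nernst equation, E = +0.707 − (0.0592/6)·(−10.118) = +0.807 V.

+0.807 V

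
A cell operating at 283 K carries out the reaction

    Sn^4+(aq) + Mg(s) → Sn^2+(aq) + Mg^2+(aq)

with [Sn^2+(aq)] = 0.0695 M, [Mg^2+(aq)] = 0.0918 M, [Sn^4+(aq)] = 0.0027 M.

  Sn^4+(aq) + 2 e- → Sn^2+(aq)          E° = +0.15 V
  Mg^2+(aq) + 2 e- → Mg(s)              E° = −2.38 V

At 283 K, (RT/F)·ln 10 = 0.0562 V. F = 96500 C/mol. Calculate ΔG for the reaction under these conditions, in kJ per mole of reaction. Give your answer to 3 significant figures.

With Sn⁴⁺/Sn²⁺ reduced at the cathode, E°cell = +0.15 − (−2.38) = +2.53 V and n = 2.
Here Q = ([Sn^2+(aq)]·[Mg^2+(aq)]) / [Sn^4+(aq)] = 2.36 (log Q = 0.373), giving E = +2.53 − (0.0562/2)·(0.373) = +2.5195 V.
Finally ΔG = −nFE = −(2)(96500 C/mol)(+2.5195 V) = −486 kJ/mol.

−486 kJ/mol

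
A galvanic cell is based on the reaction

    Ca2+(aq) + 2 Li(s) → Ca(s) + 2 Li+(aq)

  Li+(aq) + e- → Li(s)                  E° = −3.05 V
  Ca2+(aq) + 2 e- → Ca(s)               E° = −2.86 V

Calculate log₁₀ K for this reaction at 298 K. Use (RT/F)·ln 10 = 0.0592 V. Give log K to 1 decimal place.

log K = 6.4

The Ca²⁺/Ca couple is reduced (cathode); E°cell = −2.86 − (−3.05) = +0.19 V with n = 2.
At equilibrium E = 0, so log K = nE°cell / 0.0592 = (2)(+0.19) / 0.0592 = 6.4.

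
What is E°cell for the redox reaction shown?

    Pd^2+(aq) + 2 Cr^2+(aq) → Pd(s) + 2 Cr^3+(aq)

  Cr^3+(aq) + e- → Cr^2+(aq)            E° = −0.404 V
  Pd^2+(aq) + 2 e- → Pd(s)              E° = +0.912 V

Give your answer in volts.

Pd^2+(aq) gains electrons, so the Pd²⁺/Pd couple is the cathode; the Cr³⁺/Cr²⁺ couple is the anode.
E°cell = E°(cathode) − E°(anode) = +0.912 − (−0.404) = +1.316 V.
The positive value indicates the reaction is spontaneous as written.

+1.316 V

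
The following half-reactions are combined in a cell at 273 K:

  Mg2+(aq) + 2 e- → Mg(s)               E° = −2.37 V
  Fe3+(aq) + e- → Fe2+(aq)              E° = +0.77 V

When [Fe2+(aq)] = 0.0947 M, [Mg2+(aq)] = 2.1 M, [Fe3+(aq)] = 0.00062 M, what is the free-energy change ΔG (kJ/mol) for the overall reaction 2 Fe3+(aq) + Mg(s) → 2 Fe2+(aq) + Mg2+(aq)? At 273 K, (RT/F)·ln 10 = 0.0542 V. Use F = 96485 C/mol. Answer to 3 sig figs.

E°cell = +0.77 − (−2.37) = +3.14 V; the balanced reaction transfers n = 2 electrons.
Here Q = ([Fe2+(aq)]^2·[Mg2+(aq)]) / [Fe3+(aq)]^2 = 4.9×10^4 (log Q = 4.690), giving E = +3.14 − (0.0542/2)·(4.690) = +3.0129 V.
ΔG = −nFE = −(2)(96485)(+3.0129) J/mol = −581 kJ/mol.

−581 kJ/mol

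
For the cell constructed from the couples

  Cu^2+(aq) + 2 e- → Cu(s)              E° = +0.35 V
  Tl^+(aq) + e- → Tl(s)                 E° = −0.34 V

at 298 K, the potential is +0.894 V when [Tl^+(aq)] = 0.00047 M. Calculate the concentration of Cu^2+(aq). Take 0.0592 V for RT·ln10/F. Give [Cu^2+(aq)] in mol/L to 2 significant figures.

1.7 M

With Cu²⁺/Cu at the cathode and Tl⁺/Tl at the anode, E°cell = +0.35 − (−0.34) = +0.69 V (n = 2).
From the Nernst equation, log Q = n(E° − E)/0.0592 = 2·(+0.69 − (+0.894))/0.0592 = −6.892.
Balancing electrons gives Cu^2+(aq) + 2 Tl(s) → Cu(s) + 2 Tl^+(aq); thus Q = [Tl^+(aq)]^2 / [Cu^2+(aq)].
Substituting the known concentrations and solving, log [Cu^2+(aq)] = 0.236 and [Cu^2+(aq)] = 1.7 M.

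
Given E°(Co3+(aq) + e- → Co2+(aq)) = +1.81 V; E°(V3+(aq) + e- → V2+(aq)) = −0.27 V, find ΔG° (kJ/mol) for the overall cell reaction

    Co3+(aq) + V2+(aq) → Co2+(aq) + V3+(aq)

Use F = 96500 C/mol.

−201 kJ/mol

In the reaction as written Co3+(aq) is reduced, so the Co³⁺/Co²⁺ couple is the cathode and V³⁺/V²⁺ is the anode.
E°cell = +1.81 − (−0.27) = +2.08 V; balancing electrons gives n = 1.
ΔG° = −nFE°cell = −(1)(96500)(+2.08) J/mol = −201 kJ/mol.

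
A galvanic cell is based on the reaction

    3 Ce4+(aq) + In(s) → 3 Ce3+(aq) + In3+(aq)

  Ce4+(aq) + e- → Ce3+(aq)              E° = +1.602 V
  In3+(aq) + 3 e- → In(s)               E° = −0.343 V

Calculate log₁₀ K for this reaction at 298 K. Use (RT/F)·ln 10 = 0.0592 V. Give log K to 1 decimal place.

log K = 98.6

The Ce⁴⁺/Ce³⁺ couple is reduced (cathode); E°cell = +1.602 − (−0.343) = +1.945 V with n = 3.
At equilibrium E = 0, so log K = nE°cell / 0.0592 = (3)(+1.945) / 0.0592 = 98.6.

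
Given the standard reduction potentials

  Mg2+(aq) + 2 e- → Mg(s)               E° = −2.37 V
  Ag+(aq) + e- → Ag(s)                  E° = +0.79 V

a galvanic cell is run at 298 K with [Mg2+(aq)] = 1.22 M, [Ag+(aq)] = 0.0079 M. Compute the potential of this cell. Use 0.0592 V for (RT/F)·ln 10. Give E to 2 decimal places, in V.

Since E°(Ag⁺/Ag) > E°(Mg²⁺/Mg), Ag⁺/Ag serves as the cathode.
E°cell = E°cat − E°an = +0.79 − (−2.37) = +3.16 V; n = 2.
For the overall reaction 2 Ag+(aq) + Mg(s) → 2 Ag(s) + Mg2+(aq), Q = [Mg2+(aq)] / [Ag+(aq)]^2 = 1.95×10^4, giving log Q = 4.291.
E = E° − (0.0592/n)·log Q = +3.16 − (0.0592/2)(4.291) = +3.03 V.

+3.03 V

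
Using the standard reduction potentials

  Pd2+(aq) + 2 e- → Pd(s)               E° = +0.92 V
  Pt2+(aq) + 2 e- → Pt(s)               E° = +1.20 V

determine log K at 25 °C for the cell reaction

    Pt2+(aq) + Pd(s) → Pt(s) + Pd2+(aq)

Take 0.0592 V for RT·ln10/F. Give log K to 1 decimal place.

The Pt²⁺/Pt couple is reduced (cathode); E°cell = +1.20 − (+0.92) = +0.28 V with n = 2.
At equilibrium E = 0, so log K = nE°cell / 0.0592 = (2)(+0.28) / 0.0592 = 9.5.

log K = 9.5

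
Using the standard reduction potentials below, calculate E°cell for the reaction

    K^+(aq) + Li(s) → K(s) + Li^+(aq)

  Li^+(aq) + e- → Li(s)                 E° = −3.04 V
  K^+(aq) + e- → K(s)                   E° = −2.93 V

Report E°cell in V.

+0.11 V

K^+(aq) gains electrons, so the K⁺/K couple is the cathode; the Li⁺/Li couple is the anode.
E°cell = E°(cathode) − E°(anode) = −2.93 − (−3.04) = +0.11 V.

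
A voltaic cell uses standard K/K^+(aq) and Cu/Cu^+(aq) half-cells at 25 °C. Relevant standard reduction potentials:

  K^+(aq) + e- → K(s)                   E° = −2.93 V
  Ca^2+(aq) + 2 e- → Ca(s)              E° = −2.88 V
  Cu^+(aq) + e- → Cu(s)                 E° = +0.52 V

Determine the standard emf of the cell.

The Cu⁺/Cu couple has the higher E°, so Cu ion is reduced (cathode) and K is oxidized (anode).
E°cell = E°(cathode) − E°(anode) = +0.52 − (−2.93) = +3.45 V.

+3.45 V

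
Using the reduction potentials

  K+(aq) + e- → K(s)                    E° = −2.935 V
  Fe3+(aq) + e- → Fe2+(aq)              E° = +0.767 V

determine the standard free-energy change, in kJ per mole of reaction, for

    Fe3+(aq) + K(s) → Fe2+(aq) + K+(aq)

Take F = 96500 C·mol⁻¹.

−357 kJ/mol

In the reaction as written Fe3+(aq) is reduced, so the Fe³⁺/Fe²⁺ couple is the cathode and K⁺/K is the anode.
E°cell = +0.767 − (−2.935) = +3.702 V; balancing electrons gives n = 1.
ΔG° = −nFE°cell = −(1)(96500)(+3.702) J/mol = −357 kJ/mol.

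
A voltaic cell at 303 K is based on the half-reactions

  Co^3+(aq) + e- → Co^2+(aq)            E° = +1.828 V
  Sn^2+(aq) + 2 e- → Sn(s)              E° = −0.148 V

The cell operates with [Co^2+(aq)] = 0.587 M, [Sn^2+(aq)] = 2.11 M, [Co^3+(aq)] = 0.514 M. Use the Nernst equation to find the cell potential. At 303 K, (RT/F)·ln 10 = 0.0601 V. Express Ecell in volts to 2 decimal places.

+1.96 V

The Co³⁺/Co²⁺ couple has the more positive E°, so it is the cathode; Sn²⁺/Sn is the anode.
The standard potential is +1.828 − (−0.148) = +1.976 V and the balanced reaction transfers n = 2 electrons.
The balanced reaction is 2 Co^3+(aq) + Sn(s) → 2 Co^2+(aq) + Sn^2+(aq), so Q = ([Co^2+(aq)]^2·[Sn^2+(aq)]) / [Co^3+(aq)]^2 = 2.75 and log Q = 0.440.
By the Nernst equation, E = +1.976 − (0.0601/2)·(0.440) = +1.96 V.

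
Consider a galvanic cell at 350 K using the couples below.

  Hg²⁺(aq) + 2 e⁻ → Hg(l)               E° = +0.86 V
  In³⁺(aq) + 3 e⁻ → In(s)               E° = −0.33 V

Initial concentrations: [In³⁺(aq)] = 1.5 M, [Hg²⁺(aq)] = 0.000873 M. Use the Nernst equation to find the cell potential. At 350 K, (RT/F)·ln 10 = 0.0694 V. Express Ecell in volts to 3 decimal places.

The Hg²⁺/Hg couple has the more positive E°, so it is the cathode; In³⁺/In is the anode.
E°cell = +0.86 − (−0.33) = +1.19 V, with n = 6 electrons transferred.
Balancing gives 3 Hg²⁺(aq) + 2 In(s) → 3 Hg(l) + 2 In³⁺(aq); hence Q = [In³⁺(aq)]^2 / [Hg²⁺(aq)]^3 = 3.38×10^9 (log Q = 9.529).
By the Nernst equation, E = +1.19 − (0.0694/6)·(9.529) = +1.080 V.

+1.080 V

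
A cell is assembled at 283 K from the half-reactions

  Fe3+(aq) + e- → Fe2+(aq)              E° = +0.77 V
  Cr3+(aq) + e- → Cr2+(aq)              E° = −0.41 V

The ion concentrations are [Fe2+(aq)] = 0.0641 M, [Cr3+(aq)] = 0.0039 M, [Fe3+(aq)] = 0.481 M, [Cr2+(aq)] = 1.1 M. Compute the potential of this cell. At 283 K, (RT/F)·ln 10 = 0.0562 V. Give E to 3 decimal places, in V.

Fe³⁺/Fe²⁺ is reduced (cathode, E° = +0.77 V) and Cr³⁺/Cr²⁺ is oxidized (anode).
The standard potential is +0.77 − (−0.41) = +1.18 V and the balanced reaction transfers n = 1 electron.
The balanced reaction is Fe3+(aq) + Cr2+(aq) → Fe2+(aq) + Cr3+(aq), so Q = ([Fe2+(aq)]·[Cr3+(aq)]) / ([Fe3+(aq)]·[Cr2+(aq)]) = 0.000472 and log Q = −3.326.
By the Nernst equation, E = +1.18 − (0.0562/1)·(−3.326) = +1.367 V.

+1.367 V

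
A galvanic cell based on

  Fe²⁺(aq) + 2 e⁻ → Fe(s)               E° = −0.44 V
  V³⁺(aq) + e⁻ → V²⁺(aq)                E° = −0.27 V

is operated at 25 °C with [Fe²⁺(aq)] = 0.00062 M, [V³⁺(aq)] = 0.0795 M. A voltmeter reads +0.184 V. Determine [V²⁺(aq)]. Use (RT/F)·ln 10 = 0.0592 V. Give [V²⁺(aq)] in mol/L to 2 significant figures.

With V³⁺/V²⁺ at the cathode and Fe²⁺/Fe at the anode, E°cell = −0.27 − (−0.44) = +0.17 V (n = 2).
Rearranging E = E° − (0.0592/n)·log Q gives log Q = 2(+0.17 − (+0.184))/0.0592 = −0.473.
Balancing electrons gives 2 V³⁺(aq) + Fe(s) → 2 V²⁺(aq) + Fe²⁺(aq); thus Q = ([V²⁺(aq)]^2·[Fe²⁺(aq)]) / [V³⁺(aq)]^2.
Substituting the known concentrations and solving, log [V²⁺(aq)] = 0.268 and [V²⁺(aq)] = 1.9 M.

1.9 M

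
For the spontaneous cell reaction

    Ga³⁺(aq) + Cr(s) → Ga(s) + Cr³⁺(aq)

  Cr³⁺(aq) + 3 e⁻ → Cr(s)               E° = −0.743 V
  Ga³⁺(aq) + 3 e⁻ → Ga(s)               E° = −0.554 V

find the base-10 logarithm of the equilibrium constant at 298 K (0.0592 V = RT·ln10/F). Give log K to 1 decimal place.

The Ga³⁺/Ga couple is reduced (cathode); E°cell = −0.554 − (−0.743) = +0.189 V with n = 3.
At equilibrium E = 0, so log K = nE°cell / 0.0592 = (3)(+0.189) / 0.0592 = 9.6.

log K = 9.6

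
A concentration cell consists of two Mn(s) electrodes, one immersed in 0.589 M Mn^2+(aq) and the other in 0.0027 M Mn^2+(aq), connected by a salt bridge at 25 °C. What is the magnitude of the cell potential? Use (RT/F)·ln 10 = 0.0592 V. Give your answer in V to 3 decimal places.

For a concentration cell E°cell = 0, since both electrodes use the same couple.
The compartment with the higher Mn^2+(aq) concentration (0.589 M) acts as the cathode; ions are reduced there and produced at the dilute (0.0027 M) anode.
With n = 2, Ecell = −(0.0592/2)·log([dilute]/[conc]) = −(0.0592/2)·log(0.0027/0.589) = +0.069 V.

0.069 V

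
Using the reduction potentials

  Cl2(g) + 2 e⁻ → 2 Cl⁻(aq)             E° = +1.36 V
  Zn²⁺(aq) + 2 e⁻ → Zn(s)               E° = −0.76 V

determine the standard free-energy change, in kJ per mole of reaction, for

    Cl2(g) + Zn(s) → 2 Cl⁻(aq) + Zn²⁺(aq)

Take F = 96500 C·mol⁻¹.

−409 kJ/mol

In the reaction as written Cl2(g) is reduced, so the Cl₂/Cl⁻ couple is the cathode and Zn²⁺/Zn is the anode.
E°cell = +1.36 − (−0.76) = +2.12 V; balancing electrons gives n = 2.
ΔG° = −nFE°cell = −(2)(96500)(+2.12) J/mol = −409 kJ/mol.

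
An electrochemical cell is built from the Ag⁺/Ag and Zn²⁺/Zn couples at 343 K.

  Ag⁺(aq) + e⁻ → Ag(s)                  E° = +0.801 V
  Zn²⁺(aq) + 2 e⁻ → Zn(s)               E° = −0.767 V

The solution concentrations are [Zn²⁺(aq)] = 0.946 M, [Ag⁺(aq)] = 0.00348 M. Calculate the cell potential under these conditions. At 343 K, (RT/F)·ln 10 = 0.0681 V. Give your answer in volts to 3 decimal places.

Ag⁺/Ag is reduced (cathode, E° = +0.801 V) and Zn²⁺/Zn is oxidized (anode).
E°cell = E°cat − E°an = +0.801 − (−0.767) = +1.568 V; n = 2.
For the overall reaction 2 Ag⁺(aq) + Zn(s) → 2 Ag(s) + Zn²⁺(aq), Q = [Zn²⁺(aq)] / [Ag⁺(aq)]^2 = 7.81×10^4, giving log Q = 4.893.
By the Nernst equation, E = +1.568 − (0.0681/2)·(4.893) = +1.401 V.

+1.401 V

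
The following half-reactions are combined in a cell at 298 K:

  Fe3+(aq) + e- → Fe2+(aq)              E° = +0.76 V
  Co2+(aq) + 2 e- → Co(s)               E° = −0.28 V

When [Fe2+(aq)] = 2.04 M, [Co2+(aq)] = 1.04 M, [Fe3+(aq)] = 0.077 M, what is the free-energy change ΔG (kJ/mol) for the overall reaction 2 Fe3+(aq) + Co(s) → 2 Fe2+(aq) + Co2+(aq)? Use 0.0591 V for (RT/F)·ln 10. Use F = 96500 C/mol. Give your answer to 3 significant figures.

With Fe³⁺/Fe²⁺ reduced at the cathode, E°cell = +0.76 − (−0.28) = +1.04 V and n = 2.
Here Q = ([Fe2+(aq)]^2·[Co2+(aq)]) / [Fe3+(aq)]^2 = 730 (log Q = 2.863), giving E = +1.04 − (0.0591/2)·(2.863) = +0.9554 V.
Then ΔG = −nFE = −2 × 96500 × +0.9554 J/mol = −184 kJ/mol.

−184 kJ/mol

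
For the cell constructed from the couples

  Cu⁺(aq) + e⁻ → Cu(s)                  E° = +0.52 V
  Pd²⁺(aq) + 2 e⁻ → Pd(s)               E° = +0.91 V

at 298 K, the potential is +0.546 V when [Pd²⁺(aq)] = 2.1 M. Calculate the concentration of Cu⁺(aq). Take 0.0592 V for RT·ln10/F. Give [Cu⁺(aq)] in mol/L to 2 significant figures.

0.0034 M

Pd²⁺/Pd is the cathode (higher E°); E°cell = +0.91 − (+0.52) = +0.39 V with n = 2.
Since E = E° − (0.0592/n)·log Q, log Q = n(E° − E)/0.0592 = −5.270.
The balanced reaction is Pd²⁺(aq) + 2 Cu(s) → Pd(s) + 2 Cu⁺(aq), so Q = [Cu⁺(aq)]^2 / [Pd²⁺(aq)].
Solving for the unknown gives log [Cu⁺(aq)] = −2.474, so [Cu⁺(aq)] ≈ 0.0034 M.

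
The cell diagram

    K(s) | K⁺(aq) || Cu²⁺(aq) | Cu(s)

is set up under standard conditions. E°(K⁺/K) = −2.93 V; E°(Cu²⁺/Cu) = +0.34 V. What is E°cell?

By convention the left-hand electrode in cell notation is the anode (oxidation) and the right-hand electrode is the cathode (reduction).
E°cell = E°(right) − E°(left) = +0.34 − (−2.93) = +3.27 V.

+3.27 V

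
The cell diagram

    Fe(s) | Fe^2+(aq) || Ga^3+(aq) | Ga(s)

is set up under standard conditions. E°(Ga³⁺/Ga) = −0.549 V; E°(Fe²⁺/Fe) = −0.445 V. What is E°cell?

−0.104 V

By convention the left-hand electrode in cell notation is the anode (oxidation) and the right-hand electrode is the cathode (reduction).
E°cell = E°(right) − E°(left) = −0.549 − (−0.445) = −0.104 V.
The negative sign shows that, as written, the cell would require an external voltage to drive the reaction.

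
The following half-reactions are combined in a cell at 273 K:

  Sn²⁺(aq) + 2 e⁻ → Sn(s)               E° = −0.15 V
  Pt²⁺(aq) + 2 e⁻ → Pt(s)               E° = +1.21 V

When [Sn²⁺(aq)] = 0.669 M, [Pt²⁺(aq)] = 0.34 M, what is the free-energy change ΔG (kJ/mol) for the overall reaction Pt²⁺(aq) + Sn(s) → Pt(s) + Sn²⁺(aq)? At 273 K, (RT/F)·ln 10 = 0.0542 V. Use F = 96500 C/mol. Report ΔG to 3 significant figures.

−261 kJ/mol

The standard cell potential is +1.21 − (−0.15) = +1.36 V, with n = 2 electrons in the balanced equation.
The reaction quotient is [Sn²⁺(aq)] / [Pt²⁺(aq)] = 1.97; by Nernst, E = +1.36 − (0.0542/2)(0.294) = +1.3520 V.
ΔG = −nFE = −(2)(96500)(+1.3520) J/mol = −261 kJ/mol.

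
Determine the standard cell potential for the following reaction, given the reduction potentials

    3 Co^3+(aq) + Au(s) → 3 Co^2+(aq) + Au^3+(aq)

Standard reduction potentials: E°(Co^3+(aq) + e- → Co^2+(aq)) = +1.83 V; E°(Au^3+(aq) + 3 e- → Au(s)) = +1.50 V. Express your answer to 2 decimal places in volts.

+0.33 V

In the reaction as written, Co^3+(aq) is reduced (cathode) and Au^3+(aq) is produced by oxidation at the anode.
E°cell = E°(cathode) − E°(anode) = +1.83 − (+1.50) = +0.33 V.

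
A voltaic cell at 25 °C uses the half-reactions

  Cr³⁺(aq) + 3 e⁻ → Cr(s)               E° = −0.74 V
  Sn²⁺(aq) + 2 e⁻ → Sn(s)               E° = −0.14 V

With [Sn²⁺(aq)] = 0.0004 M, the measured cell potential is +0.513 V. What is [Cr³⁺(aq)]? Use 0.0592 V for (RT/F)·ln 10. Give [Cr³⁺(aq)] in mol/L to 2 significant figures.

0.21 M

Sn²⁺/Sn is the cathode (higher E°); E°cell = −0.14 − (−0.74) = +0.60 V with n = 6.
Rearranging E = E° − (0.0592/n)·log Q gives log Q = 6(+0.60 − (+0.513))/0.0592 = 8.818.
For 3 Sn²⁺(aq) + 2 Cr(s) → 3 Sn(s) + 2 Cr³⁺(aq), the reaction quotient is Q = [Cr³⁺(aq)]^2 / [Sn²⁺(aq)]^3.
Substituting the known concentrations and solving, log [Cr³⁺(aq)] = −0.688 and [Cr³⁺(aq)] = 0.21 M.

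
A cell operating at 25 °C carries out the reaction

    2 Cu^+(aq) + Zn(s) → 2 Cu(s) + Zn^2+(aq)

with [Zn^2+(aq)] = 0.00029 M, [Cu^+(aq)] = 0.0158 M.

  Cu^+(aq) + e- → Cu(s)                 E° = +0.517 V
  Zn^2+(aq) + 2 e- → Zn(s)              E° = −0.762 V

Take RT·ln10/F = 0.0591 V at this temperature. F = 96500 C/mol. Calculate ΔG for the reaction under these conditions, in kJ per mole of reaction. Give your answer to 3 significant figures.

E°cell = +0.517 − (−0.762) = +1.279 V; the balanced reaction transfers n = 2 electrons.
Q = [Zn^2+(aq)] / [Cu^+(aq)]^2 = 1.16, so log Q = 0.065 and E = +1.279 − (0.0591/2)(0.065) = +1.2771 V.
Finally ΔG = −nFE = −(2)(96500 C/mol)(+1.2771 V) = −246 kJ/mol.

−246 kJ/mol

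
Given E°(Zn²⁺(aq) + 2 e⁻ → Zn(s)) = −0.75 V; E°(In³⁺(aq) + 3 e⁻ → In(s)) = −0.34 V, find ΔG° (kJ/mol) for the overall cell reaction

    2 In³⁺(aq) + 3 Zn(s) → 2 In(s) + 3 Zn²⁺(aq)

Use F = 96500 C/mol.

−237 kJ/mol

In the reaction as written In³⁺(aq) is reduced, so the In³⁺/In couple is the cathode and Zn²⁺/Zn is the anode.
E°cell = −0.34 − (−0.75) = +0.41 V; balancing electrons gives n = 6.
ΔG° = −nFE°cell = −(6)(96500)(+0.41) J/mol = −237 kJ/mol.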